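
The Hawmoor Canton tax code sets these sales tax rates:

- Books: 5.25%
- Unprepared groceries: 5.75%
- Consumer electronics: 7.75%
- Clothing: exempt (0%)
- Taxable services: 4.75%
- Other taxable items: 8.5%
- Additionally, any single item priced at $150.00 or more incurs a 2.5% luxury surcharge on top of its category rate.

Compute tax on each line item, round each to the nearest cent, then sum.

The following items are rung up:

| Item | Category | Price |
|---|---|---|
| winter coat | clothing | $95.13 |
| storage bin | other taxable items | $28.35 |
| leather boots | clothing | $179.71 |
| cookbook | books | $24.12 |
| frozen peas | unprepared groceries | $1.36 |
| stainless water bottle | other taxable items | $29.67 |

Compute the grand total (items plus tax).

$369.11

Winter coat $95.13: clothing → 0% → $0.00
Storage bin $28.35: other taxable items → 8.5% → $2.41
Leather boots $179.71: clothing → 0% + 2.5% surcharge = 2.5% → $4.49
Cookbook $24.12: books → 5.25% → $1.27
Frozen peas $1.36: unprepared groceries → 5.75% → $0.08
Stainless water bottle $29.67: other taxable items → 8.5% → $2.52
Subtotal = $358.34; tax = $10.77; total due = $369.11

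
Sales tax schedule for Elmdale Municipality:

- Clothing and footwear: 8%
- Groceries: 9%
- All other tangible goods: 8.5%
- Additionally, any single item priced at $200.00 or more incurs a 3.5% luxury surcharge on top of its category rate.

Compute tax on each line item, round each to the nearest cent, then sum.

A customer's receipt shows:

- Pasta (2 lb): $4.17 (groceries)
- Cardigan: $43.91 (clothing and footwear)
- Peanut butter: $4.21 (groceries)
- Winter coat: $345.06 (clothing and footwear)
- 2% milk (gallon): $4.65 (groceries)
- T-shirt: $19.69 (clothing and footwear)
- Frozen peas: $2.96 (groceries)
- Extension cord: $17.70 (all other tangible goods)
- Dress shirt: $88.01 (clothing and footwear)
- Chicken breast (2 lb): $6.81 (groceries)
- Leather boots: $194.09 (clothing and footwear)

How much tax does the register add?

Pasta (2 lb) $4.17: groceries → 9% → $0.38
Cardigan $43.91: clothing and footwear → 8% → $3.51
Peanut butter $4.21: groceries → 9% → $0.38
Winter coat $345.06: clothing and footwear → 8% + 3.5% surcharge = 11.5% → $39.68
2% milk (gallon) $4.65: groceries → 9% → $0.42
T-shirt $19.69: clothing and footwear → 8% → $1.58
Frozen peas $2.96: groceries → 9% → $0.27
Extension cord $17.70: all other tangible goods → 8.5% → $1.50
Dress shirt $88.01: clothing and footwear → 8% → $7.04
Chicken breast (2 lb) $6.81: groceries → 9% → $0.61
Leather boots $194.09: clothing and footwear → 8% → $15.53
Total tax = $0.38 + $3.51 + $0.38 + $39.68 + $0.42 + $1.58 + $0.27 + $1.50 + $7.04 + $0.61 + $15.53 = $70.90

$70.90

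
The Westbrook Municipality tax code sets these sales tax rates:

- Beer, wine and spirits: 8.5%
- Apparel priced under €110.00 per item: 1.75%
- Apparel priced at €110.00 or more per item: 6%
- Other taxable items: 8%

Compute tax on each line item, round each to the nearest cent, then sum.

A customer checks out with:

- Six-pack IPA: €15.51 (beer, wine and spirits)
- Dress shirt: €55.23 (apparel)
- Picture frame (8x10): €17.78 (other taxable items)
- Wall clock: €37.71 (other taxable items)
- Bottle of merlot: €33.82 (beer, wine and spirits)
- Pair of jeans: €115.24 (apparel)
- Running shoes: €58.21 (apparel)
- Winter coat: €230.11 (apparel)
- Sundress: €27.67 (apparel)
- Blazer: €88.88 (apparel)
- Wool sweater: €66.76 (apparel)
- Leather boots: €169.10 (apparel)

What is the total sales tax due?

€44.70

Six-pack IPA €15.51: beer, wine and spirits → 8.5% → €1.32
Dress shirt €55.23: apparel, under €110.00 → 1.75% → €0.97
Picture frame (8x10) €17.78: other taxable items → 8% → €1.42
Wall clock €37.71: other taxable items → 8% → €3.02
Bottle of merlot €33.82: beer, wine and spirits → 8.5% → €2.87
Pair of jeans €115.24: apparel, €110.00 or more → 6% → €6.91
Running shoes €58.21: apparel, under €110.00 → 1.75% → €1.02
Winter coat €230.11: apparel, €110.00 or more → 6% → €13.81
Sundress €27.67: apparel, under €110.00 → 1.75% → €0.48
Blazer €88.88: apparel, under €110.00 → 1.75% → €1.56
Wool sweater €66.76: apparel, under €110.00 → 1.75% → €1.17
Leather boots €169.10: apparel, €110.00 or more → 6% → €10.15
Total tax = €1.32 + €0.97 + €1.42 + €3.02 + €2.87 + €6.91 + €1.02 + €13.81 + €0.48 + €1.56 + €1.17 + €10.15 = €44.70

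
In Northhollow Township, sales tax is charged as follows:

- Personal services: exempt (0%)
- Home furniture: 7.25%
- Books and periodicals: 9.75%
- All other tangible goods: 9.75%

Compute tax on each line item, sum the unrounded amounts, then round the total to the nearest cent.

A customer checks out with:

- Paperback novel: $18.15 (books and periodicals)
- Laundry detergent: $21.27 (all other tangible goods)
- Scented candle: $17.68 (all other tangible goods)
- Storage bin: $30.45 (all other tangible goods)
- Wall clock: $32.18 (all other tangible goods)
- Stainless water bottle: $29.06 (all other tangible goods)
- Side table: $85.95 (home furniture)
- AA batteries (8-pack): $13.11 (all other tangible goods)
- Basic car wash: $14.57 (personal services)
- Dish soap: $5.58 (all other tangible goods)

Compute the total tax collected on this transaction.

$22.56

Paperback novel $18.15: books and periodicals → 9.75% → $1.769625
Laundry detergent $21.27: all other tangible goods → 9.75% → $2.073825
Scented candle $17.68: all other tangible goods → 9.75% → $1.7238
Storage bin $30.45: all other tangible goods → 9.75% → $2.968875
Wall clock $32.18: all other tangible goods → 9.75% → $3.13755
Stainless water bottle $29.06: all other tangible goods → 9.75% → $2.83335
Side table $85.95: home furniture → 7.25% → $6.231375
AA batteries (8-pack) $13.11: all other tangible goods → 9.75% → $1.278225
Basic car wash $14.57: personal services → 0% → $0.00
Dish soap $5.58: all other tangible goods → 9.75% → $0.54405
Unrounded tax sum = $22.560675 → $22.56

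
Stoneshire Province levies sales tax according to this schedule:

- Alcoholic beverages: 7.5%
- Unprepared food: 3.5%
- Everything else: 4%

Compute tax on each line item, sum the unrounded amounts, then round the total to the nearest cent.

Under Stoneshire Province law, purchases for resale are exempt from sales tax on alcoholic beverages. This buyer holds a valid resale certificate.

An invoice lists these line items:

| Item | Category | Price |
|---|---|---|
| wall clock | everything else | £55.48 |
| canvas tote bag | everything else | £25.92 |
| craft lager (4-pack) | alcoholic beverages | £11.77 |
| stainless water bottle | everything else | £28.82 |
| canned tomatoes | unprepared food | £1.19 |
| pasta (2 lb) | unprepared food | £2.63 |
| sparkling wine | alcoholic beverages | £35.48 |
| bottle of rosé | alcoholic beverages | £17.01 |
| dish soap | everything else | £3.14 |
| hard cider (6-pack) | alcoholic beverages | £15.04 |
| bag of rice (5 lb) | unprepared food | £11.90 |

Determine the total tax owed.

Wall clock £55.48: everything else → 4% → £2.2192
Canvas tote bag £25.92: everything else → 4% → £1.0368
Craft lager (4-pack) £11.77: alcoholic beverages, buyer-exempt → 0% → £0.00
Stainless water bottle £28.82: everything else → 4% → £1.1528
Canned tomatoes £1.19: unprepared food → 3.5% → £0.04165
Pasta (2 lb) £2.63: unprepared food → 3.5% → £0.09205
Sparkling wine £35.48: alcoholic beverages, buyer-exempt → 0% → £0.00
Bottle of rosé £17.01: alcoholic beverages, buyer-exempt → 0% → £0.00
Dish soap £3.14: everything else → 4% → £0.1256
Hard cider (6-pack) £15.04: alcoholic beverages, buyer-exempt → 0% → £0.00
Bag of rice (5 lb) £11.90: unprepared food → 3.5% → £0.4165
Unrounded tax sum = £5.0846 → £5.08

£5.08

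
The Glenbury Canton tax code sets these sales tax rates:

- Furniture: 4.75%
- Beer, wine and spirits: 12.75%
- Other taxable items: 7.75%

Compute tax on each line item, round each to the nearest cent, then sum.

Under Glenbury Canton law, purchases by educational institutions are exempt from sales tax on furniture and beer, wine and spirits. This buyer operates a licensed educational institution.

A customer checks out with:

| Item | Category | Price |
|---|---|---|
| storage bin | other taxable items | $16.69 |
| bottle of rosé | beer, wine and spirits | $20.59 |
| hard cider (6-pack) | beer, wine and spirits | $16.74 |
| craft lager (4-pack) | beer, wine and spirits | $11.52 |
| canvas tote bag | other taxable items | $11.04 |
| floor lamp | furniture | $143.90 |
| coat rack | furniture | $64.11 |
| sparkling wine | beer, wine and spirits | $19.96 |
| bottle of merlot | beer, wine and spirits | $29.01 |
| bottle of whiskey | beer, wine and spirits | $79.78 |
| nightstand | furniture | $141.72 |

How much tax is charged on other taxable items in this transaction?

Storage bin $16.69: other taxable items → 7.75% → $1.29
Canvas tote bag $11.04: other taxable items → 7.75% → $0.86
Tax on other taxable items = $1.29 + $0.86 = $2.15

$2.15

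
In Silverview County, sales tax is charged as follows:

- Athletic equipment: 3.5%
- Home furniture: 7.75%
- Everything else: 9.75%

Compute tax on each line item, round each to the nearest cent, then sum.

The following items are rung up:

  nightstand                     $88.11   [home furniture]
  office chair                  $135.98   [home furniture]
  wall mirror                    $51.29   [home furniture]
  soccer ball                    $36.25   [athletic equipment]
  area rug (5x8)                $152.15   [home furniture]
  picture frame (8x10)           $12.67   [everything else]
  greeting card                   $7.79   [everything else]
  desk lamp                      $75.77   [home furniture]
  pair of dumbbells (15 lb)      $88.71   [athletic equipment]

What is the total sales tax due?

$45.37

Nightstand $88.11: home furniture → 7.75% → $6.83
Office chair $135.98: home furniture → 7.75% → $10.54
Wall mirror $51.29: home furniture → 7.75% → $3.97
Soccer ball $36.25: athletic equipment → 3.5% → $1.27
Area rug (5x8) $152.15: home furniture → 7.75% → $11.79
Picture frame (8x10) $12.67: everything else → 9.75% → $1.24
Greeting card $7.79: everything else → 9.75% → $0.76
Desk lamp $75.77: home furniture → 7.75% → $5.87
Pair of dumbbells (15 lb) $88.71: athletic equipment → 3.5% → $3.10
Total tax = $6.83 + $10.54 + $3.97 + $1.27 + $11.79 + $1.24 + $0.76 + $5.87 + $3.10 = $45.37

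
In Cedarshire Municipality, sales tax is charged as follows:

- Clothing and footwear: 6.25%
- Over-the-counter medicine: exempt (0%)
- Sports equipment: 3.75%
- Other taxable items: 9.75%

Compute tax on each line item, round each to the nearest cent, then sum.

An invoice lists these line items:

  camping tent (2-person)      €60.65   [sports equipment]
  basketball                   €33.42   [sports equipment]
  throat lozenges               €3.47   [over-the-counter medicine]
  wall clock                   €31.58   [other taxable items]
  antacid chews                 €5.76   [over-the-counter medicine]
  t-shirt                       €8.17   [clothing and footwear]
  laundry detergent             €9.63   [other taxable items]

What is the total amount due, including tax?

Camping tent (2-person) €60.65: sports equipment → 3.75% → €2.27
Basketball €33.42: sports equipment → 3.75% → €1.25
Throat lozenges €3.47: over-the-counter medicine → 0% → €0.00
Wall clock €31.58: other taxable items → 9.75% → €3.08
Antacid chews €5.76: over-the-counter medicine → 0% → €0.00
T-shirt €8.17: clothing and footwear → 6.25% → €0.51
Laundry detergent €9.63: other taxable items → 9.75% → €0.94
Subtotal = €152.68; tax = €8.05; total due = €160.73

€160.73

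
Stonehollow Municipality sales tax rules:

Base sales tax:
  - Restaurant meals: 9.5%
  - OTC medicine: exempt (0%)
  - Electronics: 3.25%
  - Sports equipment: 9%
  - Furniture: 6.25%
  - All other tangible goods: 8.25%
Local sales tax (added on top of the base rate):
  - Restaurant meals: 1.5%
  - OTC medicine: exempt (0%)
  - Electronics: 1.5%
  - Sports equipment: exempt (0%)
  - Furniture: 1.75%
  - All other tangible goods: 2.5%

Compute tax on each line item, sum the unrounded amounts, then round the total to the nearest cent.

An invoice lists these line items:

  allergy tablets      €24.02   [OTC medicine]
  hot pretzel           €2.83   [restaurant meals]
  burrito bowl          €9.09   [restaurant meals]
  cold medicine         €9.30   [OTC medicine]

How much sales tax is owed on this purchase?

Allergy tablets €24.02: OTC medicine → 0% + 0% local = 0% → €0.00
Hot pretzel €2.83: restaurant meals → 9.5% + 1.5% local = 11% → €0.3113
Burrito bowl €9.09: restaurant meals → 9.5% + 1.5% local = 11% → €0.9999
Cold medicine €9.30: OTC medicine → 0% + 0% local = 0% → €0.00
Unrounded tax sum = €1.3112 → €1.31

€1.31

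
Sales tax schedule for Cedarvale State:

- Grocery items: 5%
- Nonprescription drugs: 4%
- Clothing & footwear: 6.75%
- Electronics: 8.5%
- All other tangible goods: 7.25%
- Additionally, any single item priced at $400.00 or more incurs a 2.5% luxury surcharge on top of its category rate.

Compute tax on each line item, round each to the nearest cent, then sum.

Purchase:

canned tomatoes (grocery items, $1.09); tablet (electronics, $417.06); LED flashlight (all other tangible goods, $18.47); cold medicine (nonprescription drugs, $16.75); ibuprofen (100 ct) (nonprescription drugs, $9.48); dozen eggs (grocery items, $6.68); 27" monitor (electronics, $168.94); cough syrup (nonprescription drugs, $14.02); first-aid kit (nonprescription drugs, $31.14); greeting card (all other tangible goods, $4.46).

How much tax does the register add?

$65.14

Canned tomatoes $1.09: grocery items → 5% → $0.05
Tablet $417.06: electronics → 8.5% + 2.5% surcharge = 11% → $45.88
LED flashlight $18.47: all other tangible goods → 7.25% → $1.34
Cold medicine $16.75: nonprescription drugs → 4% → $0.67
Ibuprofen (100 ct) $9.48: nonprescription drugs → 4% → $0.38
Dozen eggs $6.68: grocery items → 5% → $0.33
27" monitor $168.94: electronics → 8.5% → $14.36
Cough syrup $14.02: nonprescription drugs → 4% → $0.56
First-aid kit $31.14: nonprescription drugs → 4% → $1.25
Greeting card $4.46: all other tangible goods → 7.25% → $0.32
Total tax = $0.05 + $45.88 + $1.34 + $0.67 + $0.38 + $0.33 + $14.36 + $0.56 + $1.25 + $0.32 = $65.14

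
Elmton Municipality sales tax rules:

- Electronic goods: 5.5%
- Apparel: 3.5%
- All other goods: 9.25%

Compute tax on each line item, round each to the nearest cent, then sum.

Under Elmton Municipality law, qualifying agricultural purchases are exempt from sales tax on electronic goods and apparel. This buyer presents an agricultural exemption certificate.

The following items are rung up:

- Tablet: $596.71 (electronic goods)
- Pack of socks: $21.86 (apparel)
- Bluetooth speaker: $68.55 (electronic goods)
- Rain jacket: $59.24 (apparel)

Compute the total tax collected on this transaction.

Tablet $596.71: electronic goods, buyer-exempt → 0% → $0.00
Pack of socks $21.86: apparel, buyer-exempt → 0% → $0.00
Bluetooth speaker $68.55: electronic goods, buyer-exempt → 0% → $0.00
Rain jacket $59.24: apparel, buyer-exempt → 0% → $0.00
Total tax = $0.00

$0.00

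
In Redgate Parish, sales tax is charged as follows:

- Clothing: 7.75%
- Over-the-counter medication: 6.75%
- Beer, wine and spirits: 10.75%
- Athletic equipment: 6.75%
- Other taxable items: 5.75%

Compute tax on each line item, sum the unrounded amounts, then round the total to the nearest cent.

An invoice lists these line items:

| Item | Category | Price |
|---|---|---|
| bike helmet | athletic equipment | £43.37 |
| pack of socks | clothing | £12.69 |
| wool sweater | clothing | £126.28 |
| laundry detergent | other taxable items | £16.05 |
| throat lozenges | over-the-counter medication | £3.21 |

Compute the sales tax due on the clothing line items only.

Pack of socks £12.69: clothing → 7.75% → £0.983475
Wool sweater £126.28: clothing → 7.75% → £9.7867
Tax on clothing: unrounded sum = £10.770175 → £10.77

£10.77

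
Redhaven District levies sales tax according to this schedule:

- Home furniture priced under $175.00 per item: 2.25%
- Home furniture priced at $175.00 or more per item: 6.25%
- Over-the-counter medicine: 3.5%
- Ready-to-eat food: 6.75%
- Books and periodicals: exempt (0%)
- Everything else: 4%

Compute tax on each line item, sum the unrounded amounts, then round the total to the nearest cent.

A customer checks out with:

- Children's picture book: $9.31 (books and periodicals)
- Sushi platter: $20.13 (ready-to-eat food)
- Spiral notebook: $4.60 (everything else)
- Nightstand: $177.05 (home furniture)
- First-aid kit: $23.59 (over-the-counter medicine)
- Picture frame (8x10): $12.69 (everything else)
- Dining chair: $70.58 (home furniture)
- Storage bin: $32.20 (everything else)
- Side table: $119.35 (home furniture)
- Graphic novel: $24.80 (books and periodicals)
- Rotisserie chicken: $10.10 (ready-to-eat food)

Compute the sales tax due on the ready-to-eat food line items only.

Sushi platter $20.13: ready-to-eat food → 6.75% → $1.358775
Rotisserie chicken $10.10: ready-to-eat food → 6.75% → $0.68175
Tax on ready-to-eat food: unrounded sum = $2.040525 → $2.04

$2.04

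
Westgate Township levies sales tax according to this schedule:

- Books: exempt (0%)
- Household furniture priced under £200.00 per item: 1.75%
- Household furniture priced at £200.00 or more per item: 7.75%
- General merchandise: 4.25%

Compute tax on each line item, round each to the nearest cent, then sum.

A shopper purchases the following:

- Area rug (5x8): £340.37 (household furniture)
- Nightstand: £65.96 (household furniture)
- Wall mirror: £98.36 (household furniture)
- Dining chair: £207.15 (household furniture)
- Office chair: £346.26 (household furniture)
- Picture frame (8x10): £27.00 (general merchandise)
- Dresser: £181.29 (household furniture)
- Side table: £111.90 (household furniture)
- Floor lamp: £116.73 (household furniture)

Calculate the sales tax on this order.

£80.46

Area rug (5x8) £340.37: household furniture, £200.00 or more → 7.75% → £26.38
Nightstand £65.96: household furniture, under £200.00 → 1.75% → £1.15
Wall mirror £98.36: household furniture, under £200.00 → 1.75% → £1.72
Dining chair £207.15: household furniture, £200.00 or more → 7.75% → £16.05
Office chair £346.26: household furniture, £200.00 or more → 7.75% → £26.84
Picture frame (8x10) £27.00: general merchandise → 4.25% → £1.15
Dresser £181.29: household furniture, under £200.00 → 1.75% → £3.17
Side table £111.90: household furniture, under £200.00 → 1.75% → £1.96
Floor lamp £116.73: household furniture, under £200.00 → 1.75% → £2.04
Total tax = £26.38 + £1.15 + £1.72 + £16.05 + £26.84 + £1.15 + £3.17 + £1.96 + £2.04 = £80.46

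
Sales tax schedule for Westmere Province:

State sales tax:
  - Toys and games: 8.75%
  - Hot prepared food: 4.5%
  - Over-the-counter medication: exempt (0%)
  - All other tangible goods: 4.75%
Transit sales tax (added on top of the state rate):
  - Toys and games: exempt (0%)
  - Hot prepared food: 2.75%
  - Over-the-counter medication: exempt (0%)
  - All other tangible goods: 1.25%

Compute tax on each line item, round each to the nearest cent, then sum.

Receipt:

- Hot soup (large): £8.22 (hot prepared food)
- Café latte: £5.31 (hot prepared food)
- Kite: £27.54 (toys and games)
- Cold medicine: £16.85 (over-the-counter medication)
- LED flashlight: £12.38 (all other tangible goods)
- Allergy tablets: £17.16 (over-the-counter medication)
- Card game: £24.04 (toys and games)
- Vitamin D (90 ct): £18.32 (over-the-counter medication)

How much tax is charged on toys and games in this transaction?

Kite £27.54: toys and games → 8.75% + 0% transit = 8.75% → £2.41
Card game £24.04: toys and games → 8.75% + 0% transit = 8.75% → £2.10
Tax on toys and games = £2.41 + £2.10 = £4.51

£4.51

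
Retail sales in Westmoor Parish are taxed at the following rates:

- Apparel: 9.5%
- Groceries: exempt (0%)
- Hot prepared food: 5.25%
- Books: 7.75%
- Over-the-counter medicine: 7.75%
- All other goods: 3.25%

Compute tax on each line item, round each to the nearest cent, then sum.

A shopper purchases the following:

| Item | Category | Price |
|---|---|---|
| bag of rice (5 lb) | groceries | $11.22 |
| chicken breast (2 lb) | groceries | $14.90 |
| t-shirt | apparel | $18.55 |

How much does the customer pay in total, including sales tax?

$46.43

Bag of rice (5 lb) $11.22: groceries → 0% → $0.00
Chicken breast (2 lb) $14.90: groceries → 0% → $0.00
T-shirt $18.55: apparel → 9.5% → $1.76
Subtotal = $44.67; tax = $1.76; total due = $46.43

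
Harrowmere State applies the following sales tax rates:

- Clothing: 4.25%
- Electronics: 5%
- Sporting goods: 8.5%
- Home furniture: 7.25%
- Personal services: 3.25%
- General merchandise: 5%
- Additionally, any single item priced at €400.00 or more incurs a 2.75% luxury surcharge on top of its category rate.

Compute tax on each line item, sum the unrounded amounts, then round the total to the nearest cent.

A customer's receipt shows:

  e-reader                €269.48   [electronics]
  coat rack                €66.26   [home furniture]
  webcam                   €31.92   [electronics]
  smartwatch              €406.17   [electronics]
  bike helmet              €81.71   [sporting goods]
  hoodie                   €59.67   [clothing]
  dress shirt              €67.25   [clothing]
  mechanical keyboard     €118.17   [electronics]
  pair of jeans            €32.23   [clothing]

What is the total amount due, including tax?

E-reader €269.48: electronics → 5% → €13.474
Coat rack €66.26: home furniture → 7.25% → €4.80385
Webcam €31.92: electronics → 5% → €1.596
Smartwatch €406.17: electronics → 5% + 2.75% surcharge = 7.75% → €31.478175
Bike helmet €81.71: sporting goods → 8.5% → €6.94535
Hoodie €59.67: clothing → 4.25% → €2.535975
Dress shirt €67.25: clothing → 4.25% → €2.858125
Mechanical keyboard €118.17: electronics → 5% → €5.9085
Pair of jeans €32.23: clothing → 4.25% → €1.369775
Subtotal = €1132.86; unrounded tax = €70.96975 → €70.97; total due = €1203.83

€1203.83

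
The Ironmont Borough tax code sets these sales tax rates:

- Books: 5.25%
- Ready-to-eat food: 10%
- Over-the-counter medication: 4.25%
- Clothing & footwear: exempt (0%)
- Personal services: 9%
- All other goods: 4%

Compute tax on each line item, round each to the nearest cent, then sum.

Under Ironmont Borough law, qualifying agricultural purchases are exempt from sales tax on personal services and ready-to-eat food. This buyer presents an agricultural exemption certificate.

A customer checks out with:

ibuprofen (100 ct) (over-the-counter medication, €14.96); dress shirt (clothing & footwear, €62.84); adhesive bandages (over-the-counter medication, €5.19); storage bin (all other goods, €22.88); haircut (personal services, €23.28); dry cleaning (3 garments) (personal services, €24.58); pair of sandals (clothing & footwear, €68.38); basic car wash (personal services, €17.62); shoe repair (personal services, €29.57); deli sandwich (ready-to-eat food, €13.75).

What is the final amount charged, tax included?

€284.83

Ibuprofen (100 ct) €14.96: over-the-counter medication → 4.25% → €0.64
Dress shirt €62.84: clothing & footwear → 0% → €0.00
Adhesive bandages €5.19: over-the-counter medication → 4.25% → €0.22
Storage bin €22.88: all other goods → 4% → €0.92
Haircut €23.28: personal services, buyer-exempt → 0% → €0.00
Dry cleaning (3 garments) €24.58: personal services, buyer-exempt → 0% → €0.00
Pair of sandals €68.38: clothing & footwear → 0% → €0.00
Basic car wash €17.62: personal services, buyer-exempt → 0% → €0.00
Shoe repair €29.57: personal services, buyer-exempt → 0% → €0.00
Deli sandwich €13.75: ready-to-eat food, buyer-exempt → 0% → €0.00
Subtotal = €283.05; tax = €1.78; total due = €284.83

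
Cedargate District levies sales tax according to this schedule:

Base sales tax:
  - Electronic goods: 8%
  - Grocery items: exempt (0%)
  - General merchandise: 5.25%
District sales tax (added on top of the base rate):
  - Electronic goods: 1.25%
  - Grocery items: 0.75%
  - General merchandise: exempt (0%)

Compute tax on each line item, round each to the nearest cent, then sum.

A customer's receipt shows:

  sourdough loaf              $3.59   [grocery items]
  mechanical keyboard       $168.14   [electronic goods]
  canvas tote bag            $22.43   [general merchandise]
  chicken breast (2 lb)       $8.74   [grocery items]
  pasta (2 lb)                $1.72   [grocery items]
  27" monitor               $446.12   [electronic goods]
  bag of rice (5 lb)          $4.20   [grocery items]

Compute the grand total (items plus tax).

Sourdough loaf $3.59: grocery items → 0% + 0.75% district = 0.75% → $0.03
Mechanical keyboard $168.14: electronic goods → 8% + 1.25% district = 9.25% → $15.55
Canvas tote bag $22.43: general merchandise → 5.25% + 0% district = 5.25% → $1.18
Chicken breast (2 lb) $8.74: grocery items → 0% + 0.75% district = 0.75% → $0.07
Pasta (2 lb) $1.72: grocery items → 0% + 0.75% district = 0.75% → $0.01
27" monitor $446.12: electronic goods → 8% + 1.25% district = 9.25% → $41.27
Bag of rice (5 lb) $4.20: grocery items → 0% + 0.75% district = 0.75% → $0.03
Subtotal = $654.94; tax = $58.14; total due = $713.08

$713.08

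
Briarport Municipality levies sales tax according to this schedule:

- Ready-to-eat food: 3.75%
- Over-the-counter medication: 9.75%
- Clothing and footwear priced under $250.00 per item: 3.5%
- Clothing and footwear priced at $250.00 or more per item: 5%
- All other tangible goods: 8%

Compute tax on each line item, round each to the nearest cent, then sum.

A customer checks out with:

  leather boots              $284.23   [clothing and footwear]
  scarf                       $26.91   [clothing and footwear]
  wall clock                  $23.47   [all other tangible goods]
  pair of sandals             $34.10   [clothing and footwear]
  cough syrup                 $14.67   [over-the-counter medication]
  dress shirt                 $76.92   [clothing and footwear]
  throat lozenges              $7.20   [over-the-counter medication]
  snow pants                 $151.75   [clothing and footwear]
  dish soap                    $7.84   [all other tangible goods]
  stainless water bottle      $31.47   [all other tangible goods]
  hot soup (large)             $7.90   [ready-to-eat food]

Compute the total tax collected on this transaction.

$31.80

Leather boots $284.23: clothing and footwear, $250.00 or more → 5% → $14.21
Scarf $26.91: clothing and footwear, under $250.00 → 3.5% → $0.94
Wall clock $23.47: all other tangible goods → 8% → $1.88
Pair of sandals $34.10: clothing and footwear, under $250.00 → 3.5% → $1.19
Cough syrup $14.67: over-the-counter medication → 9.75% → $1.43
Dress shirt $76.92: clothing and footwear, under $250.00 → 3.5% → $2.69
Throat lozenges $7.20: over-the-counter medication → 9.75% → $0.70
Snow pants $151.75: clothing and footwear, under $250.00 → 3.5% → $5.31
Dish soap $7.84: all other tangible goods → 8% → $0.63
Stainless water bottle $31.47: all other tangible goods → 8% → $2.52
Hot soup (large) $7.90: ready-to-eat food → 3.75% → $0.30
Total tax = $14.21 + $0.94 + $1.88 + $1.19 + $1.43 + $2.69 + $0.70 + $5.31 + $0.63 + $2.52 + $0.30 = $31.80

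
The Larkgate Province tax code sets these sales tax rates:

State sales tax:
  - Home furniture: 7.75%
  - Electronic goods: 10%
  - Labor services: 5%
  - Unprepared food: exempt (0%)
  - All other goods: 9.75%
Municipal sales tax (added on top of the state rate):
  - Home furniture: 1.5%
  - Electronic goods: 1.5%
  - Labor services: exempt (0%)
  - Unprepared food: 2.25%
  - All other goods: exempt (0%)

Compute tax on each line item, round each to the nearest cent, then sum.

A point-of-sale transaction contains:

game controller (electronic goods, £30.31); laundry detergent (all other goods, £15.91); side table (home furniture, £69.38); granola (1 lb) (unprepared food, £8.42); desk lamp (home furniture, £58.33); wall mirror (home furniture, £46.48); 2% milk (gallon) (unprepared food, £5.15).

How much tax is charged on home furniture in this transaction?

£16.12

Side table £69.38: home furniture → 7.75% + 1.5% municipal = 9.25% → £6.42
Desk lamp £58.33: home furniture → 7.75% + 1.5% municipal = 9.25% → £5.40
Wall mirror £46.48: home furniture → 7.75% + 1.5% municipal = 9.25% → £4.30
Tax on home furniture = £6.42 + £5.40 + £4.30 = £16.12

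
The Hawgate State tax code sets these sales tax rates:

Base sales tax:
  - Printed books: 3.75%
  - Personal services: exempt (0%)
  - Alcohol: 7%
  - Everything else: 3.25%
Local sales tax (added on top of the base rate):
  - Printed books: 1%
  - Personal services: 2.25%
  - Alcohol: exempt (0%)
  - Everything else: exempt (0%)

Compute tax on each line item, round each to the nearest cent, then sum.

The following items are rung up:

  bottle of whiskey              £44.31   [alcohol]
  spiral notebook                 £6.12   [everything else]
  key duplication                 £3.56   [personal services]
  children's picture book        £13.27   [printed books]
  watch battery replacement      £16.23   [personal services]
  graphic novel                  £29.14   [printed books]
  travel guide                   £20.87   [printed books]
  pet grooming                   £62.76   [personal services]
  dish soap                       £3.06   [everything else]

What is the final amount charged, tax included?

Bottle of whiskey £44.31: alcohol → 7% + 0% local = 7% → £3.10
Spiral notebook £6.12: everything else → 3.25% + 0% local = 3.25% → £0.20
Key duplication £3.56: personal services → 0% + 2.25% local = 2.25% → £0.08
Children's picture book £13.27: printed books → 3.75% + 1% local = 4.75% → £0.63
Watch battery replacement £16.23: personal services → 0% + 2.25% local = 2.25% → £0.37
Graphic novel £29.14: printed books → 3.75% + 1% local = 4.75% → £1.38
Travel guide £20.87: printed books → 3.75% + 1% local = 4.75% → £0.99
Pet grooming £62.76: personal services → 0% + 2.25% local = 2.25% → £1.41
Dish soap £3.06: everything else → 3.25% + 0% local = 3.25% → £0.10
Subtotal = £199.32; tax = £8.26; total due = £207.58

£207.58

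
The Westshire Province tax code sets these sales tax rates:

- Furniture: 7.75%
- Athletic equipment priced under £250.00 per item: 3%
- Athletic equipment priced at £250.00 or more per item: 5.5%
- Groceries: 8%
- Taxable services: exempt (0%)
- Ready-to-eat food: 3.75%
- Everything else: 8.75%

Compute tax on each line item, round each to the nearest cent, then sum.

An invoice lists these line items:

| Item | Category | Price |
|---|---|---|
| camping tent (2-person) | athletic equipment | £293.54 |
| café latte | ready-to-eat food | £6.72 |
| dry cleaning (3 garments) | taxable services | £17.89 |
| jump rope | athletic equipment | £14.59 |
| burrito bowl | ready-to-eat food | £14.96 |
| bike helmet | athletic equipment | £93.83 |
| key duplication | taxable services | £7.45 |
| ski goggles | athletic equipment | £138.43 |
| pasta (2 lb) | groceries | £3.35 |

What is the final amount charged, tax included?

Camping tent (2-person) £293.54: athletic equipment, £250.00 or more → 5.5% → £16.14
Café latte £6.72: ready-to-eat food → 3.75% → £0.25
Dry cleaning (3 garments) £17.89: taxable services → 0% → £0.00
Jump rope £14.59: athletic equipment, under £250.00 → 3% → £0.44
Burrito bowl £14.96: ready-to-eat food → 3.75% → £0.56
Bike helmet £93.83: athletic equipment, under £250.00 → 3% → £2.81
Key duplication £7.45: taxable services → 0% → £0.00
Ski goggles £138.43: athletic equipment, under £250.00 → 3% → £4.15
Pasta (2 lb) £3.35: groceries → 8% → £0.27
Subtotal = £590.76; tax = £24.62; total due = £615.38

£615.38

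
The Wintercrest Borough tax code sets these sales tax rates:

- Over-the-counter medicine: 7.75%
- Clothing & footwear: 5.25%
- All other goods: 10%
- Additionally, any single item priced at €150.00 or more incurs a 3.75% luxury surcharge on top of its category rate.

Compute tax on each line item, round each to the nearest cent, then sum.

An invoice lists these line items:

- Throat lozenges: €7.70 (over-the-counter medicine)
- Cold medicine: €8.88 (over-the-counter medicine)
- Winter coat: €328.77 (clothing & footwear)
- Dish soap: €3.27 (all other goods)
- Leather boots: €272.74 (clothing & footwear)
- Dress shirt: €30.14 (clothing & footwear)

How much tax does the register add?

€57.34

Throat lozenges €7.70: over-the-counter medicine → 7.75% → €0.60
Cold medicine €8.88: over-the-counter medicine → 7.75% → €0.69
Winter coat €328.77: clothing & footwear → 5.25% + 3.75% surcharge = 9% → €29.59
Dish soap €3.27: all other goods → 10% → €0.33
Leather boots €272.74: clothing & footwear → 5.25% + 3.75% surcharge = 9% → €24.55
Dress shirt €30.14: clothing & footwear → 5.25% → €1.58
Total tax = €0.60 + €0.69 + €29.59 + €0.33 + €24.55 + €1.58 = €57.34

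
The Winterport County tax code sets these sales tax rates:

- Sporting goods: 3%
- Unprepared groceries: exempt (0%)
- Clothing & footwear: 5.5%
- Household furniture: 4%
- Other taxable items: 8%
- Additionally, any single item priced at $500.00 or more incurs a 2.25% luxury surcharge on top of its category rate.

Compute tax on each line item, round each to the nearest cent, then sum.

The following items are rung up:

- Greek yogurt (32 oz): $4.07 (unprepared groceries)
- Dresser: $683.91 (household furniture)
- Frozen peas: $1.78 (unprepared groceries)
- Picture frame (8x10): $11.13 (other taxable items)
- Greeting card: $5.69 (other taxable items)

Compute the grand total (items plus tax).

Greek yogurt (32 oz) $4.07: unprepared groceries → 0% → $0.00
Dresser $683.91: household furniture → 4% + 2.25% surcharge = 6.25% → $42.74
Frozen peas $1.78: unprepared groceries → 0% → $0.00
Picture frame (8x10) $11.13: other taxable items → 8% → $0.89
Greeting card $5.69: other taxable items → 8% → $0.46
Subtotal = $706.58; tax = $44.09; total due = $750.67

$750.67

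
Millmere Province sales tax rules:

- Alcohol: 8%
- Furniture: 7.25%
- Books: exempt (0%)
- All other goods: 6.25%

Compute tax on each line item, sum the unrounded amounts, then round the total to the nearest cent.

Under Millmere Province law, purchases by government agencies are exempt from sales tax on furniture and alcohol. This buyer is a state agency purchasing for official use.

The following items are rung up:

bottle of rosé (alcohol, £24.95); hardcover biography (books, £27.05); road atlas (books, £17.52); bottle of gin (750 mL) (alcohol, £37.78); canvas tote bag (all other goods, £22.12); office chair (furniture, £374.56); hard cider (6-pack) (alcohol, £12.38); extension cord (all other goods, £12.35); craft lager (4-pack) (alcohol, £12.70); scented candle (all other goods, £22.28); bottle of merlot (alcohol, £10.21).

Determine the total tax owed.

Bottle of rosé £24.95: alcohol, buyer-exempt → 0% → £0.00
Hardcover biography £27.05: books → 0% → £0.00
Road atlas £17.52: books → 0% → £0.00
Bottle of gin (750 mL) £37.78: alcohol, buyer-exempt → 0% → £0.00
Canvas tote bag £22.12: all other goods → 6.25% → £1.3825
Office chair £374.56: furniture, buyer-exempt → 0% → £0.00
Hard cider (6-pack) £12.38: alcohol, buyer-exempt → 0% → £0.00
Extension cord £12.35: all other goods → 6.25% → £0.771875
Craft lager (4-pack) £12.70: alcohol, buyer-exempt → 0% → £0.00
Scented candle £22.28: all other goods → 6.25% → £1.3925
Bottle of merlot £10.21: alcohol, buyer-exempt → 0% → £0.00
Unrounded tax sum = £3.546875 → £3.55

£3.55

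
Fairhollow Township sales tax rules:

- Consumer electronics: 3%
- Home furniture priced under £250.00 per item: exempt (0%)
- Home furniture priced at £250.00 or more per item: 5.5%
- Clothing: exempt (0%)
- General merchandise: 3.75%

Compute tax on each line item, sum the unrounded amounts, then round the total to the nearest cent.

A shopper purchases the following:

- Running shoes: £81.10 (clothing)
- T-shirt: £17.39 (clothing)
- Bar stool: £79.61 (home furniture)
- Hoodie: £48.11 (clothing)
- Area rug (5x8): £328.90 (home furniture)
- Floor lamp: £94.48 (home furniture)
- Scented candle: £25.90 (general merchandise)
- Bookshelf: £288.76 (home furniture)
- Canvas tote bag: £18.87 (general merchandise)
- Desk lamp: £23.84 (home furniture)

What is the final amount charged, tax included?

£1042.61

Running shoes £81.10: clothing → 0% → £0.00
T-shirt £17.39: clothing → 0% → £0.00
Bar stool £79.61: home furniture, under £250.00 → 0% → £0.00
Hoodie £48.11: clothing → 0% → £0.00
Area rug (5x8) £328.90: home furniture, £250.00 or more → 5.5% → £18.0895
Floor lamp £94.48: home furniture, under £250.00 → 0% → £0.00
Scented candle £25.90: general merchandise → 3.75% → £0.97125
Bookshelf £288.76: home furniture, £250.00 or more → 5.5% → £15.8818
Canvas tote bag £18.87: general merchandise → 3.75% → £0.707625
Desk lamp £23.84: home furniture, under £250.00 → 0% → £0.00
Subtotal = £1006.96; unrounded tax = £35.650175 → £35.65; total due = £1042.61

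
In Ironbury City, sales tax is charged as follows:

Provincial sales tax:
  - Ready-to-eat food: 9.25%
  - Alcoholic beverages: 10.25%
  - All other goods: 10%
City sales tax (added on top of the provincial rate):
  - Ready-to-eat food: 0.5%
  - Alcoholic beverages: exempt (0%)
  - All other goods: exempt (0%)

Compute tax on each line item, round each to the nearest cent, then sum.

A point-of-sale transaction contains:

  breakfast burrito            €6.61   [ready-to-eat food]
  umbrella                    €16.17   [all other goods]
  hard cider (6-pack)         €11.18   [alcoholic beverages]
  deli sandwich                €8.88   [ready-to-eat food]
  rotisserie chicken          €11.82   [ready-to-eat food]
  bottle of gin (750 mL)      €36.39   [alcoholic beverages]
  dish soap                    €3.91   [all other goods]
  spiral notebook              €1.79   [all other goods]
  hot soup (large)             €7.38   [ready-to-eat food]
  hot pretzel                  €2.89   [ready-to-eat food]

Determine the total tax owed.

€10.73

Breakfast burrito €6.61: ready-to-eat food → 9.25% + 0.5% city = 9.75% → €0.64
Umbrella €16.17: all other goods → 10% + 0% city = 10% → €1.62
Hard cider (6-pack) €11.18: alcoholic beverages → 10.25% + 0% city = 10.25% → €1.15
Deli sandwich €8.88: ready-to-eat food → 9.25% + 0.5% city = 9.75% → €0.87
Rotisserie chicken €11.82: ready-to-eat food → 9.25% + 0.5% city = 9.75% → €1.15
Bottle of gin (750 mL) €36.39: alcoholic beverages → 10.25% + 0% city = 10.25% → €3.73
Dish soap €3.91: all other goods → 10% + 0% city = 10% → €0.39
Spiral notebook €1.79: all other goods → 10% + 0% city = 10% → €0.18
Hot soup (large) €7.38: ready-to-eat food → 9.25% + 0.5% city = 9.75% → €0.72
Hot pretzel €2.89: ready-to-eat food → 9.25% + 0.5% city = 9.75% → €0.28
Total tax = €0.64 + €1.62 + €1.15 + €0.87 + €1.15 + €3.73 + €0.39 + €0.18 + €0.72 + €0.28 = €10.73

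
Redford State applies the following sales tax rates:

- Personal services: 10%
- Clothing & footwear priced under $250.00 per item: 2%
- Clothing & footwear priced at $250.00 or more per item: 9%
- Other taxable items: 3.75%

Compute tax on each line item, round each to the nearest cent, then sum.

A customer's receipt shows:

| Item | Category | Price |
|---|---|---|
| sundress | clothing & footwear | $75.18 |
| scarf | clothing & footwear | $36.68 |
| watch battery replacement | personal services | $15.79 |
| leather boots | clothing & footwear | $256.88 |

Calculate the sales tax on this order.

$26.93

Sundress $75.18: clothing & footwear, under $250.00 → 2% → $1.50
Scarf $36.68: clothing & footwear, under $250.00 → 2% → $0.73
Watch battery replacement $15.79: personal services → 10% → $1.58
Leather boots $256.88: clothing & footwear, $250.00 or more → 9% → $23.12
Total tax = $1.50 + $0.73 + $1.58 + $23.12 = $26.93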